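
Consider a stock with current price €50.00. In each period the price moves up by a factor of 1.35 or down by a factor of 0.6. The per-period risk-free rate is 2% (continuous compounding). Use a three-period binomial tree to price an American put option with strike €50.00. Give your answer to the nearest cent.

Risk-neutral probability p = (e^0.02 − 0.6)/(1.35 − 0.6) = 0.4202/0.7500 = 0.5603
Terminal stock prices: S_uuu = 123, S_uud = 54.68, S_udd = 24.3, S_ddd = 10.8
Terminal payoffs (K − S): max(-73.02, 0) = 0, max(-4.675, 0) = 0, max(25.7, 0) = 25.7, max(39.2, 0) = 39.2
Node uu (S = 91.13): continuation = e^(−0.02)·[0.5603·0.0000 + 0.4397·0.0000] = 0.0000; exercise value = 0.0000 ≤ continuation, so V_uu = 0.0000
Node ud (S = 40.5): continuation = e^(−0.02)·[0.5603·0.0000 + 0.4397·25.7000] = 11.0773; exercise value = 9.5000 ≤ continuation, so V_ud = 11.0773
Node dd (S = 18): continuation = e^(−0.02)·[0.5603·25.7000 + 0.4397·39.2000] = 31.0099; exercise value = 32.0000 > continuation, so V_dd = 32.0000 (exercise)
Node u (S = 67.5): continuation = e^(−0.02)·[0.5603·0.0000 + 0.4397·11.0773] = 4.7746; exercise value = 0.0000 ≤ continuation, so V_u = 4.7746
Node d (S = 30): continuation = e^(−0.02)·[0.5603·11.0773 + 0.4397·32.0000] = 19.8762; exercise value = 20.0000 > continuation, so V_d = 20.0000 (exercise)
Node 0 (S = 50): continuation = e^(−0.02)·[0.5603·4.7746 + 0.4397·20.0000] = 11.2426; exercise value = 0.0000 ≤ continuation, so V_0 = 11.2426

€11.24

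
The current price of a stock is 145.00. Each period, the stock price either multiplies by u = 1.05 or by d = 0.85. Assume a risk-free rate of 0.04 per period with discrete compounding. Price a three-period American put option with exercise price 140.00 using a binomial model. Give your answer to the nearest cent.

1.44

Risk-neutral probability p = (1 + 0.04 − 0.85)/(1.05 − 0.85) = 0.1900/0.2000 = 0.9500
Terminal stock prices: S_uuu = 167.9, S_uud = 135.9, S_udd = 110, S_ddd = 89.05
Terminal payoffs (K − S): max(-27.86, 0) = 0, max(4.117, 0) = 4.117, max(30, 0) = 30, max(50.95, 0) = 50.95
Node uu (S = 159.9): continuation = 1/1.04·[0.9500·0.0000 + 0.0500·4.1169] = 0.1979; exercise value = 0.0000 ≤ continuation, so V_uu = 0.1979
Node ud (S = 129.4): continuation = 1/1.04·[0.9500·4.1169 + 0.0500·29.9994] = 5.2029; exercise value = 10.5875 > continuation, so V_ud = 10.5875 (exercise)
Node dd (S = 104.8): continuation = 1/1.04·[0.9500·29.9994 + 0.0500·50.9519] = 29.8529; exercise value = 35.2375 > continuation, so V_dd = 35.2375 (exercise)
Node u (S = 152.2): continuation = 1/1.04·[0.9500·0.1979 + 0.0500·10.5875] = 0.6898; exercise value = 0.0000 ≤ continuation, so V_u = 0.6898
Node d (S = 123.2): continuation = 1/1.04·[0.9500·10.5875 + 0.0500·35.2375] = 11.3654; exercise value = 16.7500 > continuation, so V_d = 16.7500 (exercise)
Node 0 (S = 145): continuation = 1/1.04·[0.9500·0.6898 + 0.0500·16.7500] = 1.4354; exercise value = 0.0000 ≤ continuation, so V_0 = 1.4354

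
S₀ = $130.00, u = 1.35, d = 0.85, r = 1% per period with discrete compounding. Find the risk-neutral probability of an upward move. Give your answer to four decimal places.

p = 0.3200

Risk-neutral probability p = (1 + 0.01 − 0.85)/(1.35 − 0.85) = 0.1600/0.5000 = 0.3200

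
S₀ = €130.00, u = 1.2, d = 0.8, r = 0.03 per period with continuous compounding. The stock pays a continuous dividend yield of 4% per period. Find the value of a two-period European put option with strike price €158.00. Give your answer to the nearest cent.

Per-period risk-free factor R = e^0.03 = 1.0305; dividend-adjusted growth = e^(0.03−0.04) = 0.9900.
Risk-neutral probability p = (0.9900 − 0.8)/(1.2 − 0.8) = 0.1900/0.4000 = 0.4751
Terminal stock prices: S_uu = 187.2, S_ud = 124.8, S_dd = 83.2
Terminal payoffs (K − S): max(-29.2, 0) = 0, max(33.2, 0) = 33.2, max(74.8, 0) = 74.8
Node u (S = 156): V_u = e^(−0.03)·[0.4751·0.0000 + 0.5249·33.2000] = 16.9109
Node d (S = 104): V_d = e^(−0.03)·[0.4751·33.2000 + 0.5249·74.8000] = 53.4083
Node 0 (S = 130): V_0 = e^(−0.03)·[0.4751·16.9109 + 0.5249·53.4083] = 35.0015

€35.00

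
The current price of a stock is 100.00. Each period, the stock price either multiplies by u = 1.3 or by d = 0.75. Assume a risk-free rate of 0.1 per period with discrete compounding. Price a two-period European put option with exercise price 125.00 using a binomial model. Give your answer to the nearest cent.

18.03

Risk-neutral probability p = (1 + 0.1 − 0.75)/(1.3 − 0.75) = 0.3500/0.5500 = 0.6364
Terminal stock prices: S_uu = 169, S_ud = 97.5, S_dd = 56.25
Terminal payoffs (K − S): max(-44, 0) = 0, max(27.5, 0) = 27.5, max(68.75, 0) = 68.75
Node u (S = 130): V_u = 1/1.1·[0.6364·0.0000 + 0.3636·27.5000] = 9.0909
Node d (S = 75): V_d = 1/1.1·[0.6364·27.5000 + 0.3636·68.7500] = 38.6364
Node 0 (S = 100): V_0 = 1/1.1·[0.6364·9.0909 + 0.3636·38.6364] = 18.0316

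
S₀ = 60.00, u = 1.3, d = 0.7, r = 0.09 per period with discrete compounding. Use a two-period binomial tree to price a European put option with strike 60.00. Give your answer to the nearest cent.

5.22

Risk-neutral probability p = (1 + 0.09 − 0.7)/(1.3 − 0.7) = 0.3900/0.6000 = 0.6500
Terminal stock prices: S_uu = 101.4, S_ud = 54.6, S_dd = 29.4
Terminal payoffs (K − S): max(-41.4, 0) = 0, max(5.4, 0) = 5.4, max(30.6, 0) = 30.6
Node u (S = 78): V_u = 1/1.09·[0.6500·0.0000 + 0.3500·5.4000] = 1.7339
Node d (S = 42): V_d = 1/1.09·[0.6500·5.4000 + 0.3500·30.6000] = 13.0459
Node 0 (S = 60): V_0 = 1/1.09·[0.6500·1.7339 + 0.3500·13.0459] = 5.2230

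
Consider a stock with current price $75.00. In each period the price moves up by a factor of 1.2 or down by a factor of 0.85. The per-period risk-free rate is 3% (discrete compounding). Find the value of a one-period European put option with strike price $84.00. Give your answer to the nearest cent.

$9.55

Risk-neutral probability p = (1 + 0.03 − 0.85)/(1.2 − 0.85) = 0.1800/0.3500 = 0.5143
Terminal stock prices: S_u = 90, S_d = 63.75
Terminal payoffs (K − S): max(-6, 0) = 0, max(20.25, 0) = 20.25
Node 0 (S = 75): V_0 = 1/1.03·[0.5143·0.0000 + 0.4857·20.2500] = 9.5492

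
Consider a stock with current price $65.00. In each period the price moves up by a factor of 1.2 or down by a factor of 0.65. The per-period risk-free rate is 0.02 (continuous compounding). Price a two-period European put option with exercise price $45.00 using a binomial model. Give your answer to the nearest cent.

$1.80

Risk-neutral probability p = (e^0.02 − 0.65)/(1.2 − 0.65) = 0.3702/0.5500 = 0.6731
Terminal stock prices: S_uu = 93.6, S_ud = 50.7, S_dd = 27.46
Terminal payoffs (K − S): max(-48.6, 0) = 0, max(-5.7, 0) = 0, max(17.54, 0) = 17.54
Node u (S = 78): V_u = e^(−0.02)·[0.6731·0.0000 + 0.3269·0.0000] = 0.0000
Node d (S = 42.25): V_d = e^(−0.02)·[0.6731·0.0000 + 0.3269·17.5375] = 5.6196
Node 0 (S = 65): V_0 = e^(−0.02)·[0.6731·0.0000 + 0.3269·5.6196] = 1.8007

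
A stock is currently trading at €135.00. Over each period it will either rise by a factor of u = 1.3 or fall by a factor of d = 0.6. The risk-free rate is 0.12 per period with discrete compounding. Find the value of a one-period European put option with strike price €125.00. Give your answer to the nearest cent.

Risk-neutral probability p = (1 + 0.12 − 0.6)/(1.3 − 0.6) = 0.5200/0.7000 = 0.7429
Terminal stock prices: S_u = 175.5, S_d = 81
Terminal payoffs (K − S): max(-50.5, 0) = 0, max(44, 0) = 44
Node 0 (S = 135): V_0 = 1/1.12·[0.7429·0.0000 + 0.2571·44.0000] = 10.1020

€10.10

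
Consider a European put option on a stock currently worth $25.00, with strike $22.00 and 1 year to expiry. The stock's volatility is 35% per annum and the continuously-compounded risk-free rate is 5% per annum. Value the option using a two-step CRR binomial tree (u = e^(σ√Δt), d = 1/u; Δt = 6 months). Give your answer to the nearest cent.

$1.68

CRR parameters: u = e^(σ√Δt) = e^(0.35·√0.5) = 1.2808, d = 1/u = 0.7808
Per-period rate: rΔt = 0.05·0.5 = 0.025, so R = e^0.025 = 1.0253
Risk-neutral probability p = (e^0.025 − 0.7808)/(1.2808 − 0.7808) = 0.2446/0.5000 = 0.4891
Terminal stock prices: S_uu = 41.01, S_ud = 25, S_dd = 15.24
Terminal payoffs (K − S): max(-19.01, 0) = 0, max(-3, 0) = 0, max(6.76, 0) = 6.76
Node u (S = 32.02): V_u = e^(−0.025)·[0.4891·0.0000 + 0.5109·0.0000] = 0.0000
Node d (S = 19.52): V_d = e^(−0.025)·[0.4891·0.0000 + 0.5109·6.7603] = 3.3688
Node 0 (S = 25): V_0 = e^(−0.025)·[0.4891·0.0000 + 0.5109·3.3688] = 1.6787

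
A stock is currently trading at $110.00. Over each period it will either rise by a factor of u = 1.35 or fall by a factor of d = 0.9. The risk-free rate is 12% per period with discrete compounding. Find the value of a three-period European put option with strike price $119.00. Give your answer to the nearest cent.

Risk-neutral probability p = (1 + 0.12 − 0.9)/(1.35 − 0.9) = 0.2200/0.4500 = 0.4889
Terminal stock prices: S_uuu = 270.6, S_uud = 180.4, S_udd = 120.3, S_ddd = 80.19
Terminal payoffs (K − S): max(-151.6, 0) = 0, max(-61.43, 0) = 0, max(-1.285, 0) = 0, max(38.81, 0) = 38.81
Node uu (S = 200.5): V_uu = 1/1.12·[0.4889·0.0000 + 0.5111·0.0000] = 0.0000
Node ud (S = 133.7): V_ud = 1/1.12·[0.4889·0.0000 + 0.5111·0.0000] = 0.0000
Node dd (S = 89.1): V_dd = 1/1.12·[0.4889·0.0000 + 0.5111·38.8100] = 17.7109
Node u (S = 148.5): V_u = 1/1.12·[0.4889·0.0000 + 0.5111·0.0000] = 0.0000
Node d (S = 99): V_d = 1/1.12·[0.4889·0.0000 + 0.5111·17.7109] = 8.0824
Node 0 (S = 110): V_0 = 1/1.12·[0.4889·0.0000 + 0.5111·8.0824] = 3.6884

$3.69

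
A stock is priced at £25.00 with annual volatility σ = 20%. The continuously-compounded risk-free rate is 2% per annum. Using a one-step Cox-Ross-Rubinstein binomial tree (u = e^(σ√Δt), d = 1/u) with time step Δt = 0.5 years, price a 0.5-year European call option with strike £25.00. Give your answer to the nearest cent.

£1.88

CRR parameters: u = e^(σ√Δt) = e^(0.2·√0.5) = 1.1519, d = 1/u = 0.8681
Per-period rate: rΔt = 0.02·0.5 = 0.01, so R = e^0.01 = 1.0101
Risk-neutral probability p = (e^0.01 − 0.8681)/(1.1519 − 0.8681) = 0.1419/0.2838 = 0.5001
Terminal stock prices: S_u = 28.8, S_d = 21.7
Terminal payoffs (S − K): max(3.798, 0) = 3.798, max(-3.297, 0) = 0
Node 0 (S = 25): V_0 = e^(−0.01)·[0.5001·3.7977 + 0.4999·0.0000] = 1.8804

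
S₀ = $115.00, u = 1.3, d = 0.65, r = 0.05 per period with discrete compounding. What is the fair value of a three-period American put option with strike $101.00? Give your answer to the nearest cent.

Risk-neutral probability p = (1 + 0.05 − 0.65)/(1.3 − 0.65) = 0.4000/0.6500 = 0.6154
Terminal stock prices: S_uuu = 252.7, S_uud = 126.3, S_udd = 63.16, S_ddd = 31.58
Terminal payoffs (K − S): max(-151.7, 0) = 0, max(-25.33, 0) = 0, max(37.84, 0) = 37.84, max(69.42, 0) = 69.42
Node uu (S = 194.4): continuation = 1/1.05·[0.6154·0.0000 + 0.3846·0.0000] = 0.0000; exercise value = 0.0000 ≤ continuation, so V_uu = 0.0000
Node ud (S = 97.17): continuation = 1/1.05·[0.6154·0.0000 + 0.3846·37.8362] = 13.8594; exercise value = 3.8250 ≤ continuation, so V_ud = 13.8594
Node dd (S = 48.59): continuation = 1/1.05·[0.6154·37.8362 + 0.3846·69.4181] = 47.6030; exercise value = 52.4125 > continuation, so V_dd = 52.4125 (exercise)
Node u (S = 149.5): continuation = 1/1.05·[0.6154·0.0000 + 0.3846·13.8594] = 5.0767; exercise value = 0.0000 ≤ continuation, so V_u = 5.0767
Node d (S = 74.75): continuation = 1/1.05·[0.6154·13.8594 + 0.3846·52.4125] = 27.3215; exercise value = 26.2500 ≤ continuation, so V_d = 27.3215
Node 0 (S = 115): continuation = 1/1.05·[0.6154·5.0767 + 0.3846·27.3215] = 12.9832; exercise value = 0.0000 ≤ continuation, so V_0 = 12.9832

$12.98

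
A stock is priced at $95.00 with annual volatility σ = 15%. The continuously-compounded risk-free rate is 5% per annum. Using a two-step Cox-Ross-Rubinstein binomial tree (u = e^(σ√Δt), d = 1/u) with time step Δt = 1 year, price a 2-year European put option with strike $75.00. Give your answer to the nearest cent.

CRR parameters: u = e^(σ√Δt) = e^(0.15·√1) = 1.1618, d = 1/u = 0.8607
Per-period rate: rΔt = 0.05·1 = 0.05, so R = e^0.05 = 1.0513
Risk-neutral probability p = (e^0.05 − 0.8607)/(1.1618 − 0.8607) = 0.1906/0.3011 = 0.6328
Terminal stock prices: S_uu = 128.2, S_ud = 95, S_dd = 70.38
Terminal payoffs (K − S): max(-53.24, 0) = 0, max(-20, 0) = 0, max(4.622, 0) = 4.622
Node u (S = 110.4): V_u = e^(−0.05)·[0.6328·0.0000 + 0.3672·0.0000] = 0.0000
Node d (S = 81.77): V_d = e^(−0.05)·[0.6328·0.0000 + 0.3672·4.6223] = 1.6144
Node 0 (S = 95): V_0 = e^(−0.05)·[0.6328·0.0000 + 0.3672·1.6144] = 0.5638

$0.56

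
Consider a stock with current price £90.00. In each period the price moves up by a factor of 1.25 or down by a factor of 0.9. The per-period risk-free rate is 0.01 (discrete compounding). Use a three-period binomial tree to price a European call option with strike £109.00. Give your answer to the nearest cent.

Risk-neutral probability p = (1 + 0.01 − 0.9)/(1.25 − 0.9) = 0.1100/0.3500 = 0.3143
Terminal stock prices: S_uuu = 175.8, S_uud = 126.6, S_udd = 91.12, S_ddd = 65.61
Terminal payoffs (S − K): max(66.78, 0) = 66.78, max(17.56, 0) = 17.56, max(-17.88, 0) = 0, max(-43.39, 0) = 0
Node uu (S = 140.6): V_uu = 1/1.01·[0.3143·66.7812 + 0.6857·17.5625] = 32.7042
Node ud (S = 101.2): V_ud = 1/1.01·[0.3143·17.5625 + 0.6857·0.0000] = 5.4650
Node dd (S = 72.9): V_dd = 1/1.01·[0.3143·0.0000 + 0.6857·0.0000] = 0.0000
Node u (S = 112.5): V_u = 1/1.01·[0.3143·32.7042 + 0.6857·5.4650] = 13.8870
Node d (S = 81): V_d = 1/1.01·[0.3143·5.4650 + 0.6857·0.0000] = 1.7006
Node 0 (S = 90): V_0 = 1/1.01·[0.3143·13.8870 + 0.6857·1.7006] = 5.4758

£5.48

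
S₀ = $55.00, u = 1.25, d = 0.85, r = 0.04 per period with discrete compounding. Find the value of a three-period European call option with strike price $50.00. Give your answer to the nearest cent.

Risk-neutral probability p = (1 + 0.04 − 0.85)/(1.25 − 0.85) = 0.1900/0.4000 = 0.4750
Terminal stock prices: S_uuu = 107.4, S_uud = 73.05, S_udd = 49.67, S_ddd = 33.78
Terminal payoffs (S − K): max(57.42, 0) = 57.42, max(23.05, 0) = 23.05, max(-0.3281, 0) = 0, max(-16.22, 0) = 0
Node uu (S = 85.94): V_uu = 1/1.04·[0.4750·57.4219 + 0.5250·23.0469] = 37.8606
Node ud (S = 58.44): V_ud = 1/1.04·[0.4750·23.0469 + 0.5250·0.0000] = 10.5262
Node dd (S = 39.74): V_dd = 1/1.04·[0.4750·0.0000 + 0.5250·0.0000] = 0.0000
Node u (S = 68.75): V_u = 1/1.04·[0.4750·37.8606 + 0.5250·10.5262] = 22.6058
Node d (S = 46.75): V_d = 1/1.04·[0.4750·10.5262 + 0.5250·0.0000] = 4.8076
Node 0 (S = 55): V_0 = 1/1.04·[0.4750·22.6058 + 0.5250·4.8076] = 12.7517

$12.75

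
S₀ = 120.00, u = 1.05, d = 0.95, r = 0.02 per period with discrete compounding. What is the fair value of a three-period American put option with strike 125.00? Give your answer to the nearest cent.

5.00

Risk-neutral probability p = (1 + 0.02 − 0.95)/(1.05 − 0.95) = 0.0700/0.1000 = 0.7000
Terminal stock prices: S_uuu = 138.9, S_uud = 125.7, S_udd = 113.7, S_ddd = 102.9
Terminal payoffs (K − S): max(-13.92, 0) = 0, max(-0.685, 0) = 0, max(11.29, 0) = 11.29, max(22.12, 0) = 22.12
Node uu (S = 132.3): continuation = 1/1.02·[0.7000·0.0000 + 0.3000·0.0000] = 0.0000; exercise value = 0.0000 ≤ continuation, so V_uu = 0.0000
Node ud (S = 119.7): continuation = 1/1.02·[0.7000·0.0000 + 0.3000·11.2850] = 3.3191; exercise value = 5.3000 > continuation, so V_ud = 5.3000 (exercise)
Node dd (S = 108.3): continuation = 1/1.02·[0.7000·11.2850 + 0.3000·22.1150] = 14.2490; exercise value = 16.7000 > continuation, so V_dd = 16.7000 (exercise)
Node u (S = 126): continuation = 1/1.02·[0.7000·0.0000 + 0.3000·5.3000] = 1.5588; exercise value = 0.0000 ≤ continuation, so V_u = 1.5588
Node d (S = 114): continuation = 1/1.02·[0.7000·5.3000 + 0.3000·16.7000] = 8.5490; exercise value = 11.0000 > continuation, so V_d = 11.0000 (exercise)
Node 0 (S = 120): continuation = 1/1.02·[0.7000·1.5588 + 0.3000·11.0000] = 4.3051; exercise value = 5.0000 > continuation, so V_0 = 5.0000 (exercise)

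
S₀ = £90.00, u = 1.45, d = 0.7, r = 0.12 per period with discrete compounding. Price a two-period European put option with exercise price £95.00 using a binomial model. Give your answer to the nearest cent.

Risk-neutral probability p = (1 + 0.12 − 0.7)/(1.45 − 0.7) = 0.4200/0.7500 = 0.5600
Terminal stock prices: S_uu = 189.2, S_ud = 91.35, S_dd = 44.1
Terminal payoffs (K − S): max(-94.22, 0) = 0, max(3.65, 0) = 3.65, max(50.9, 0) = 50.9
Node u (S = 130.5): V_u = 1/1.12·[0.5600·0.0000 + 0.4400·3.6500] = 1.4339
Node d (S = 63): V_d = 1/1.12·[0.5600·3.6500 + 0.4400·50.9000] = 21.8214
Node 0 (S = 90): V_0 = 1/1.12·[0.5600·1.4339 + 0.4400·21.8214] = 9.2897

£9.29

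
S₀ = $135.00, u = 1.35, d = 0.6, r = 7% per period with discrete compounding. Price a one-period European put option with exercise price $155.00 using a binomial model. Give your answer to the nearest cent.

Risk-neutral probability p = (1 + 0.07 − 0.6)/(1.35 − 0.6) = 0.4700/0.7500 = 0.6267
Terminal stock prices: S_u = 182.2, S_d = 81
Terminal payoffs (K − S): max(-27.25, 0) = 0, max(74, 0) = 74
Node 0 (S = 135): V_0 = 1/1.07·[0.6267·0.0000 + 0.3733·74.0000] = 25.8193

$25.82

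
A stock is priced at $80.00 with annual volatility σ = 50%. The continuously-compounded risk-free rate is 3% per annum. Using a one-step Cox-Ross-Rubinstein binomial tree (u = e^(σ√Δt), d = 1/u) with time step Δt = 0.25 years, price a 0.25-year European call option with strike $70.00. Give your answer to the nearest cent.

$14.70

CRR parameters: u = e^(σ√Δt) = e^(0.5·√0.25) = 1.2840, d = 1/u = 0.7788
Per-period rate: rΔt = 0.03·0.25 = 0.0075, so R = e^0.0075 = 1.0075
Risk-neutral probability p = (e^0.0075 − 0.7788)/(1.2840 − 0.7788) = 0.2287/0.5052 = 0.4527
Terminal stock prices: S_u = 102.7, S_d = 62.3
Terminal payoffs (S − K): max(32.72, 0) = 32.72, max(-7.696, 0) = 0
Node 0 (S = 80): V_0 = e^(−0.0075)·[0.4527·32.7220 + 0.5473·0.0000] = 14.7034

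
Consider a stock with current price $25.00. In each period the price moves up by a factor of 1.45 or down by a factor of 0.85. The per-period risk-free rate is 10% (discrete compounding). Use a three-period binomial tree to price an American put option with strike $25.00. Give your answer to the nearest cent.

$1.99

Risk-neutral probability p = (1 + 0.1 − 0.85)/(1.45 − 0.85) = 0.2500/0.6000 = 0.4167
Terminal stock prices: S_uuu = 76.22, S_uud = 44.68, S_udd = 26.19, S_ddd = 15.35
Terminal payoffs (K − S): max(-51.22, 0) = 0, max(-19.68, 0) = 0, max(-1.191, 0) = 0, max(9.647, 0) = 9.647
Node uu (S = 52.56): continuation = 1/1.1·[0.4167·0.0000 + 0.5833·0.0000] = 0.0000; exercise value = 0.0000 ≤ continuation, so V_uu = 0.0000
Node ud (S = 30.81): continuation = 1/1.1·[0.4167·0.0000 + 0.5833·0.0000] = 0.0000; exercise value = 0.0000 ≤ continuation, so V_ud = 0.0000
Node dd (S = 18.06): continuation = 1/1.1·[0.4167·0.0000 + 0.5833·9.6469] = 5.1158; exercise value = 6.9375 > continuation, so V_dd = 6.9375 (exercise)
Node u (S = 36.25): continuation = 1/1.1·[0.4167·0.0000 + 0.5833·0.0000] = 0.0000; exercise value = 0.0000 ≤ continuation, so V_u = 0.0000
Node d (S = 21.25): continuation = 1/1.1·[0.4167·0.0000 + 0.5833·6.9375] = 3.6790; exercise value = 3.7500 > continuation, so V_d = 3.7500 (exercise)
Node 0 (S = 25): continuation = 1/1.1·[0.4167·0.0000 + 0.5833·3.7500] = 1.9886; exercise value = 0.0000 ≤ continuation, so V_0 = 1.9886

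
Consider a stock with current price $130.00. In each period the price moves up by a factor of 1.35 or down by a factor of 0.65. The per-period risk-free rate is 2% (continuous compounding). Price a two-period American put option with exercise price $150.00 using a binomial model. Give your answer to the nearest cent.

Risk-neutral probability p = (e^0.02 − 0.65)/(1.35 − 0.65) = 0.3702/0.7000 = 0.5289
Terminal stock prices: S_uu = 236.9, S_ud = 114.1, S_dd = 54.93
Terminal payoffs (K − S): max(-86.93, 0) = 0, max(35.92, 0) = 35.92, max(95.07, 0) = 95.07
Node u (S = 175.5): continuation = e^(−0.02)·[0.5289·0.0000 + 0.4711·35.9250] = 16.5906; exercise value = 0.0000 ≤ continuation, so V_u = 16.5906
Node d (S = 84.5): continuation = e^(−0.02)·[0.5289·35.9250 + 0.4711·95.0750] = 62.5298; exercise value = 65.5000 > continuation, so V_d = 65.5000 (exercise)
Node 0 (S = 130): continuation = e^(−0.02)·[0.5289·16.5906 + 0.4711·65.5000] = 38.8490; exercise value = 20.0000 ≤ continuation, so V_0 = 38.8490

$38.85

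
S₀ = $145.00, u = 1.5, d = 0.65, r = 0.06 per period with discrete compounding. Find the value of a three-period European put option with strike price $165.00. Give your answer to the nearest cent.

$38.38

Risk-neutral probability p = (1 + 0.06 − 0.65)/(1.5 − 0.65) = 0.4100/0.8500 = 0.4824
Terminal stock prices: S_uuu = 489.4, S_uud = 212.1, S_udd = 91.89, S_ddd = 39.82
Terminal payoffs (K − S): max(-324.4, 0) = 0, max(-47.06, 0) = 0, max(73.11, 0) = 73.11, max(125.2, 0) = 125.2
Node uu (S = 326.2): V_uu = 1/1.06·[0.4824·0.0000 + 0.5176·0.0000] = 0.0000
Node ud (S = 141.4): V_ud = 1/1.06·[0.4824·0.0000 + 0.5176·73.1062] = 35.7012
Node dd (S = 61.26): V_dd = 1/1.06·[0.4824·73.1062 + 0.5176·125.1794] = 94.3979
Node u (S = 217.5): V_u = 1/1.06·[0.4824·0.0000 + 0.5176·35.7012] = 17.4345
Node d (S = 94.25): V_d = 1/1.06·[0.4824·35.7012 + 0.5176·94.3979] = 62.3447
Node 0 (S = 145): V_0 = 1/1.06·[0.4824·17.4345 + 0.5176·62.3447] = 38.3794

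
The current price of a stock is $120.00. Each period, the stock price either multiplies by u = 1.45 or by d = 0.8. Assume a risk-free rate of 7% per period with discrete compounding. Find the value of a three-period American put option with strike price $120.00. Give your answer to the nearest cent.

Risk-neutral probability p = (1 + 0.07 − 0.8)/(1.45 − 0.8) = 0.2700/0.6500 = 0.4154
Terminal stock prices: S_uuu = 365.8, S_uud = 201.8, S_udd = 111.4, S_ddd = 61.44
Terminal payoffs (K − S): max(-245.8, 0) = 0, max(-81.84, 0) = 0, max(8.64, 0) = 8.64, max(58.56, 0) = 58.56
Node uu (S = 252.3): continuation = 1/1.07·[0.4154·0.0000 + 0.5846·0.0000] = 0.0000; exercise value = 0.0000 ≤ continuation, so V_uu = 0.0000
Node ud (S = 139.2): continuation = 1/1.07·[0.4154·0.0000 + 0.5846·8.6400] = 4.7206; exercise value = 0.0000 ≤ continuation, so V_ud = 4.7206
Node dd (S = 76.8): continuation = 1/1.07·[0.4154·8.6400 + 0.5846·58.5600] = 35.3495; exercise value = 43.2000 > continuation, so V_dd = 43.2000 (exercise)
Node u (S = 174): continuation = 1/1.07·[0.4154·0.0000 + 0.5846·4.7206] = 2.5792; exercise value = 0.0000 ≤ continuation, so V_u = 2.5792
Node d (S = 96): continuation = 1/1.07·[0.4154·4.7206 + 0.5846·43.2000] = 25.4358; exercise value = 24.0000 ≤ continuation, so V_d = 25.4358
Node 0 (S = 120): continuation = 1/1.07·[0.4154·2.5792 + 0.5846·25.4358] = 14.8986; exercise value = 0.0000 ≤ continuation, so V_0 = 14.8986

$14.90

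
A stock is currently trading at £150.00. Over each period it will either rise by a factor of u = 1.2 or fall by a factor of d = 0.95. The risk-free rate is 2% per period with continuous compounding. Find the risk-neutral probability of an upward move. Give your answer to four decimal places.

p = 0.2808

Risk-neutral probability p = (e^0.02 − 0.95)/(1.2 − 0.95) = 0.0702/0.2500 = 0.2808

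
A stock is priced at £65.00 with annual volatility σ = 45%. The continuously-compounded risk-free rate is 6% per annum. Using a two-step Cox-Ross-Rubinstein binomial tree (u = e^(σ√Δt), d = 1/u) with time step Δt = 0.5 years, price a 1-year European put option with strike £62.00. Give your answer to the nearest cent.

£7.35

CRR parameters: u = e^(σ√Δt) = e^(0.45·√0.5) = 1.3746, d = 1/u = 0.7275
Per-period rate: rΔt = 0.06·0.5 = 0.03, so R = e^0.03 = 1.0305
Risk-neutral probability p = (e^0.03 − 0.7275)/(1.3746 − 0.7275) = 0.3030/0.6472 = 0.4682
Terminal stock prices: S_uu = 122.8, S_ud = 65, S_dd = 34.4
Terminal payoffs (K − S): max(-60.83, 0) = 0, max(-3, 0) = 0, max(27.6, 0) = 27.6
Node u (S = 89.35): V_u = e^(−0.03)·[0.4682·0.0000 + 0.5318·0.0000] = 0.0000
Node d (S = 47.28): V_d = e^(−0.03)·[0.4682·0.0000 + 0.5318·27.6022] = 14.2458
Node 0 (S = 65): V_0 = e^(−0.03)·[0.4682·0.0000 + 0.5318·14.2458] = 7.3524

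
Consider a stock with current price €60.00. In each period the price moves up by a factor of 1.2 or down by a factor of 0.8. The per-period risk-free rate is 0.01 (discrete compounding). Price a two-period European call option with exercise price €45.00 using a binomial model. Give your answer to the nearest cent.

Risk-neutral probability p = (1 + 0.01 − 0.8)/(1.2 − 0.8) = 0.2100/0.4000 = 0.5250
Terminal stock prices: S_uu = 86.4, S_ud = 57.6, S_dd = 38.4
Terminal payoffs (S − K): max(41.4, 0) = 41.4, max(12.6, 0) = 12.6, max(-6.6, 0) = 0
Node u (S = 72): V_u = 1/1.01·[0.5250·41.4000 + 0.4750·12.6000] = 27.4455
Node d (S = 48): V_d = 1/1.01·[0.5250·12.6000 + 0.4750·0.0000] = 6.5495
Node 0 (S = 60): V_0 = 1/1.01·[0.5250·27.4455 + 0.4750·6.5495] = 17.3465

€17.35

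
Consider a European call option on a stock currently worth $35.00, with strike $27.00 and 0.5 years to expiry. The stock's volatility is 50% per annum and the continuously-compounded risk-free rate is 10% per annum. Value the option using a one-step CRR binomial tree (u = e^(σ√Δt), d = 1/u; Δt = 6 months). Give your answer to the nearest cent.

$10.51

CRR parameters: u = e^(σ√Δt) = e^(0.5·√0.5) = 1.4241, d = 1/u = 0.7022
Per-period rate: rΔt = 0.1·0.5 = 0.05, so R = e^0.05 = 1.0513
Risk-neutral probability p = (e^0.05 − 0.7022)/(1.4241 − 0.7022) = 0.3491/0.7219 = 0.4835
Terminal stock prices: S_u = 49.84, S_d = 24.58
Terminal payoffs (S − K): max(22.84, 0) = 22.84, max(-2.423, 0) = 0
Node 0 (S = 35): V_0 = e^(−0.05)·[0.4835·22.8442 + 0.5165·0.0000] = 10.5074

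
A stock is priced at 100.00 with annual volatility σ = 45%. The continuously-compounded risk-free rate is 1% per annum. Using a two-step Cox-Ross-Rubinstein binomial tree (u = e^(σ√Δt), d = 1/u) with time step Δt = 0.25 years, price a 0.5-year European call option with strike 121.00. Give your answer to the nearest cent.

7.20

CRR parameters: u = e^(σ√Δt) = e^(0.45·√0.25) = 1.2523, d = 1/u = 0.7985
Per-period rate: rΔt = 0.01·0.25 = 0.0025, so R = e^0.0025 = 1.0025
Risk-neutral probability p = (e^0.0025 − 0.7985)/(1.2523 − 0.7985) = 0.2040/0.4538 = 0.4495
Terminal stock prices: S_uu = 156.8, S_ud = 100, S_dd = 63.76
Terminal payoffs (S − K): max(35.83, 0) = 35.83, max(-21, 0) = 0, max(-57.24, 0) = 0
Node u (S = 125.2): V_u = e^(−0.0025)·[0.4495·35.8312 + 0.5505·0.0000] = 16.0660
Node d (S = 79.85): V_d = e^(−0.0025)·[0.4495·0.0000 + 0.5505·0.0000] = 0.0000
Node 0 (S = 100): V_0 = e^(−0.0025)·[0.4495·16.0660 + 0.5505·0.0000] = 7.2037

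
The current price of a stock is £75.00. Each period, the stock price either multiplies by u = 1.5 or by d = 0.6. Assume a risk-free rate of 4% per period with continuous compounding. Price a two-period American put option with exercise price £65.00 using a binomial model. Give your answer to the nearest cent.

Risk-neutral probability p = (e^0.04 − 0.6)/(1.5 − 0.6) = 0.4408/0.9000 = 0.4898
Terminal stock prices: S_uu = 168.8, S_ud = 67.5, S_dd = 27
Terminal payoffs (K − S): max(-103.8, 0) = 0, max(-2.5, 0) = 0, max(38, 0) = 38
Node u (S = 112.5): continuation = e^(−0.04)·[0.4898·0.0000 + 0.5102·0.0000] = 0.0000; exercise value = 0.0000 ≤ continuation, so V_u = 0.0000
Node d (S = 45): continuation = e^(−0.04)·[0.4898·0.0000 + 0.5102·38.0000] = 18.6278; exercise value = 20.0000 > continuation, so V_d = 20.0000 (exercise)
Node 0 (S = 75): continuation = e^(−0.04)·[0.4898·0.0000 + 0.5102·20.0000] = 9.8041; exercise value = 0.0000 ≤ continuation, so V_0 = 9.8041

£9.80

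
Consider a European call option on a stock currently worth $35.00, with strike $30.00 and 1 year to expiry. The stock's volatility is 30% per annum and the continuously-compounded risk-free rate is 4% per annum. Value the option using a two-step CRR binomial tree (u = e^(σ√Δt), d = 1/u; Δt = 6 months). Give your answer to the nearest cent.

CRR parameters: u = e^(σ√Δt) = e^(0.3·√0.5) = 1.2363, d = 1/u = 0.8089
Per-period rate: rΔt = 0.04·0.5 = 0.02, so R = e^0.02 = 1.0202
Risk-neutral probability p = (e^0.02 − 0.8089)/(1.2363 − 0.8089) = 0.2113/0.4275 = 0.4944
Terminal stock prices: S_uu = 53.5, S_ud = 35, S_dd = 22.9
Terminal payoffs (S − K): max(23.5, 0) = 23.5, max(5, 0) = 5, max(-7.101, 0) = 0
Node u (S = 43.27): V_u = e^(−0.02)·[0.4944·23.4963 + 0.5056·5.0000] = 13.8649
Node d (S = 28.31): V_d = e^(−0.02)·[0.4944·5.0000 + 0.5056·0.0000] = 2.4232
Node 0 (S = 35): V_0 = e^(−0.02)·[0.4944·13.8649 + 0.5056·2.4232] = 7.9203

$7.92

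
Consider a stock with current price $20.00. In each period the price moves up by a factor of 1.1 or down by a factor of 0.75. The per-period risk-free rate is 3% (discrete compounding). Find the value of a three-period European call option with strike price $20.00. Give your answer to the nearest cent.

$3.10

Risk-neutral probability p = (1 + 0.03 − 0.75)/(1.1 − 0.75) = 0.2800/0.3500 = 0.8000
Terminal stock prices: S_uuu = 26.62, S_uud = 18.15, S_udd = 12.38, S_ddd = 8.438
Terminal payoffs (S − K): max(6.62, 0) = 6.62, max(-1.85, 0) = 0, max(-7.625, 0) = 0, max(-11.56, 0) = 0
Node uu (S = 24.2): V_uu = 1/1.03·[0.8000·6.6200 + 0.2000·0.0000] = 5.1417
Node ud (S = 16.5): V_ud = 1/1.03·[0.8000·0.0000 + 0.2000·0.0000] = 0.0000
Node dd (S = 11.25): V_dd = 1/1.03·[0.8000·0.0000 + 0.2000·0.0000] = 0.0000
Node u (S = 22): V_u = 1/1.03·[0.8000·5.1417 + 0.2000·0.0000] = 3.9936
Node d (S = 15): V_d = 1/1.03·[0.8000·0.0000 + 0.2000·0.0000] = 0.0000
Node 0 (S = 20): V_0 = 1/1.03·[0.8000·3.9936 + 0.2000·0.0000] = 3.1018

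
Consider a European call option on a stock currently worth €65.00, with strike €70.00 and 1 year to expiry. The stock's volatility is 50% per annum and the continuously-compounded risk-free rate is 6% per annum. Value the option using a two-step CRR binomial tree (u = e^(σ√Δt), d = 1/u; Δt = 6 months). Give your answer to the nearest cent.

CRR parameters: u = e^(σ√Δt) = e^(0.5·√0.5) = 1.4241, d = 1/u = 0.7022
Per-period rate: rΔt = 0.06·0.5 = 0.03, so R = e^0.03 = 1.0305
Risk-neutral probability p = (e^0.03 − 0.7022)/(1.4241 − 0.7022) = 0.3283/0.7219 = 0.4547
Terminal stock prices: S_uu = 131.8, S_ud = 65, S_dd = 32.05
Terminal payoffs (S − K): max(61.83, 0) = 61.83, max(-5, 0) = 0, max(-37.95, 0) = 0
Node u (S = 92.57): V_u = e^(−0.03)·[0.4547·61.8275 + 0.5453·0.0000] = 27.2824
Node d (S = 45.64): V_d = e^(−0.03)·[0.4547·0.0000 + 0.5453·0.0000] = 0.0000
Node 0 (S = 65): V_0 = e^(−0.03)·[0.4547·27.2824 + 0.5453·0.0000] = 12.0388

€12.04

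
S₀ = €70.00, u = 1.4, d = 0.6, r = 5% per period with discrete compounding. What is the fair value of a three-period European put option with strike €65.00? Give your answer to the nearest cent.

€11.90

Risk-neutral probability p = (1 + 0.05 − 0.6)/(1.4 − 0.6) = 0.4500/0.8000 = 0.5625
Terminal stock prices: S_uuu = 192.1, S_uud = 82.32, S_udd = 35.28, S_ddd = 15.12
Terminal payoffs (K − S): max(-127.1, 0) = 0, max(-17.32, 0) = 0, max(29.72, 0) = 29.72, max(49.88, 0) = 49.88
Node uu (S = 137.2): V_uu = 1/1.05·[0.5625·0.0000 + 0.4375·0.0000] = 0.0000
Node ud (S = 58.8): V_ud = 1/1.05·[0.5625·0.0000 + 0.4375·29.7200] = 12.3833
Node dd (S = 25.2): V_dd = 1/1.05·[0.5625·29.7200 + 0.4375·49.8800] = 36.7048
Node u (S = 98): V_u = 1/1.05·[0.5625·0.0000 + 0.4375·12.3833] = 5.1597
Node d (S = 42): V_d = 1/1.05·[0.5625·12.3833 + 0.4375·36.7048] = 21.9276
Node 0 (S = 70): V_0 = 1/1.05·[0.5625·5.1597 + 0.4375·21.9276] = 11.9006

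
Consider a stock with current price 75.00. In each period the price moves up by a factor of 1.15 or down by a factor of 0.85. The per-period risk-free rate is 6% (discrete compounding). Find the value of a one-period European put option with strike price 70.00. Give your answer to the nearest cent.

Risk-neutral probability p = (1 + 0.06 − 0.85)/(1.15 − 0.85) = 0.2100/0.3000 = 0.7000
Terminal stock prices: S_u = 86.25, S_d = 63.75
Terminal payoffs (K − S): max(-16.25, 0) = 0, max(6.25, 0) = 6.25
Node 0 (S = 75): V_0 = 1/1.06·[0.7000·0.0000 + 0.3000·6.2500] = 1.7689

1.77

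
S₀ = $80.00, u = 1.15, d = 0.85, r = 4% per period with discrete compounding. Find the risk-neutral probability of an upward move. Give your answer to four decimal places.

p = 0.6333

Risk-neutral probability p = (1 + 0.04 − 0.85)/(1.15 − 0.85) = 0.1900/0.3000 = 0.6333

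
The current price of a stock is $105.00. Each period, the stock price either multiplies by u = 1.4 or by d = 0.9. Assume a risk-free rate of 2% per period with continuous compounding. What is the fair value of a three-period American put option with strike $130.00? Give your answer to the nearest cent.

$27.86

Risk-neutral probability p = (e^0.02 − 0.9)/(1.4 − 0.9) = 0.1202/0.5000 = 0.2404
Terminal stock prices: S_uuu = 288.1, S_uud = 185.2, S_udd = 119.1, S_ddd = 76.55
Terminal payoffs (K − S): max(-158.1, 0) = 0, max(-55.22, 0) = 0, max(10.93, 0) = 10.93, max(53.45, 0) = 53.45
Node uu (S = 205.8): continuation = e^(−0.02)·[0.2404·0.0000 + 0.7596·0.0000] = 0.0000; exercise value = 0.0000 ≤ continuation, so V_uu = 0.0000
Node ud (S = 132.3): continuation = e^(−0.02)·[0.2404·0.0000 + 0.7596·10.9300] = 8.1380; exercise value = 0.0000 ≤ continuation, so V_ud = 8.1380
Node dd (S = 85.05): continuation = e^(−0.02)·[0.2404·10.9300 + 0.7596·53.4550] = 42.3758; exercise value = 44.9500 > continuation, so V_dd = 44.9500 (exercise)
Node u (S = 147): continuation = e^(−0.02)·[0.2404·0.0000 + 0.7596·8.1380] = 6.0592; exercise value = 0.0000 ≤ continuation, so V_u = 6.0592
Node d (S = 94.5): continuation = e^(−0.02)·[0.2404·8.1380 + 0.7596·44.9500] = 35.3855; exercise value = 35.5000 > continuation, so V_d = 35.5000 (exercise)
Node 0 (S = 105): continuation = e^(−0.02)·[0.2404·6.0592 + 0.7596·35.5000] = 27.8596; exercise value = 25.0000 ≤ continuation, so V_0 = 27.8596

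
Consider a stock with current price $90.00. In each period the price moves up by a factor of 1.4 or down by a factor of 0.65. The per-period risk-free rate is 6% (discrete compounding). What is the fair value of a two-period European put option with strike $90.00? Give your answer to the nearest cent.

Risk-neutral probability p = (1 + 0.06 − 0.65)/(1.4 − 0.65) = 0.4100/0.7500 = 0.5467
Terminal stock prices: S_uu = 176.4, S_ud = 81.9, S_dd = 38.03
Terminal payoffs (K − S): max(-86.4, 0) = 0, max(8.1, 0) = 8.1, max(51.97, 0) = 51.97
Node u (S = 126): V_u = 1/1.06·[0.5467·0.0000 + 0.4533·8.1000] = 3.4642
Node d (S = 58.5): V_d = 1/1.06·[0.5467·8.1000 + 0.4533·51.9750] = 26.4057
Node 0 (S = 90): V_0 = 1/1.06·[0.5467·3.4642 + 0.4533·26.4057] = 13.0795

$13.08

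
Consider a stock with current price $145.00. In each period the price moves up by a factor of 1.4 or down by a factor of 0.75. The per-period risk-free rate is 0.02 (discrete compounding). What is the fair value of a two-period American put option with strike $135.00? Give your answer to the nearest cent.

$17.55

Risk-neutral probability p = (1 + 0.02 − 0.75)/(1.4 − 0.75) = 0.2700/0.6500 = 0.4154
Terminal stock prices: S_uu = 284.2, S_ud = 152.2, S_dd = 81.56
Terminal payoffs (K − S): max(-149.2, 0) = 0, max(-17.25, 0) = 0, max(53.44, 0) = 53.44
Node u (S = 203): continuation = 1/1.02·[0.4154·0.0000 + 0.5846·0.0000] = 0.0000; exercise value = 0.0000 ≤ continuation, so V_u = 0.0000
Node d (S = 108.8): continuation = 1/1.02·[0.4154·0.0000 + 0.5846·53.4375] = 30.6278; exercise value = 26.2500 ≤ continuation, so V_d = 30.6278
Node 0 (S = 145): continuation = 1/1.02·[0.4154·0.0000 + 0.5846·30.6278] = 17.5544; exercise value = 0.0000 ≤ continuation, so V_0 = 17.5544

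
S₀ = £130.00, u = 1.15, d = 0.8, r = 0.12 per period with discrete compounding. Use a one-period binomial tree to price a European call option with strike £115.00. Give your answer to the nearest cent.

£28.16

Risk-neutral probability p = (1 + 0.12 − 0.8)/(1.15 − 0.8) = 0.3200/0.3500 = 0.9143
Terminal stock prices: S_u = 149.5, S_d = 104
Terminal payoffs (S − K): max(34.5, 0) = 34.5, max(-11, 0) = 0
Node 0 (S = 130): V_0 = 1/1.12·[0.9143·34.5000 + 0.0857·0.0000] = 28.1633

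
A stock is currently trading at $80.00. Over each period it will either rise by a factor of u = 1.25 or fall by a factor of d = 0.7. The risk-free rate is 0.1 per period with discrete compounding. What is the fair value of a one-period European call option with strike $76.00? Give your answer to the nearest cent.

$15.87

Risk-neutral probability p = (1 + 0.1 − 0.7)/(1.25 − 0.7) = 0.4000/0.5500 = 0.7273
Terminal stock prices: S_u = 100, S_d = 56
Terminal payoffs (S − K): max(24, 0) = 24, max(-20, 0) = 0
Node 0 (S = 80): V_0 = 1/1.1·[0.7273·24.0000 + 0.2727·0.0000] = 15.8678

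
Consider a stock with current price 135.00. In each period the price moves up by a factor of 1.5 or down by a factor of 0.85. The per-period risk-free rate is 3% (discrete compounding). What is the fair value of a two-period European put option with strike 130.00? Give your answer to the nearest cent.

Risk-neutral probability p = (1 + 0.03 − 0.85)/(1.5 − 0.85) = 0.1800/0.6500 = 0.2769
Terminal stock prices: S_uu = 303.8, S_ud = 172.1, S_dd = 97.54
Terminal payoffs (K − S): max(-173.8, 0) = 0, max(-42.12, 0) = 0, max(32.46, 0) = 32.46
Node u (S = 202.5): V_u = 1/1.03·[0.2769·0.0000 + 0.7231·0.0000] = 0.0000
Node d (S = 114.8): V_d = 1/1.03·[0.2769·0.0000 + 0.7231·32.4625] = 22.7892
Node 0 (S = 135): V_0 = 1/1.03·[0.2769·0.0000 + 0.7231·22.7892] = 15.9984

16.00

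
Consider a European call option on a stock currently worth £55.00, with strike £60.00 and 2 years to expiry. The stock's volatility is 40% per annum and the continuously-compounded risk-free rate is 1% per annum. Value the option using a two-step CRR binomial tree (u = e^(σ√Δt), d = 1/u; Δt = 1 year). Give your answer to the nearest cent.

£10.46

CRR parameters: u = e^(σ√Δt) = e^(0.4·√1) = 1.4918, d = 1/u = 0.6703
Per-period rate: rΔt = 0.01·1 = 0.01, so R = e^0.01 = 1.0101
Risk-neutral probability p = (e^0.01 − 0.6703)/(1.4918 − 0.6703) = 0.3397/0.8215 = 0.4135
Terminal stock prices: S_uu = 122.4, S_ud = 55, S_dd = 24.71
Terminal payoffs (S − K): max(62.4, 0) = 62.4, max(-5, 0) = 0, max(-35.29, 0) = 0
Node u (S = 82.05): V_u = e^(−0.01)·[0.4135·62.4048 + 0.5865·0.0000] = 25.5505
Node d (S = 36.87): V_d = e^(−0.01)·[0.4135·0.0000 + 0.5865·0.0000] = 0.0000
Node 0 (S = 55): V_0 = e^(−0.01)·[0.4135·25.5505 + 0.5865·0.0000] = 10.4612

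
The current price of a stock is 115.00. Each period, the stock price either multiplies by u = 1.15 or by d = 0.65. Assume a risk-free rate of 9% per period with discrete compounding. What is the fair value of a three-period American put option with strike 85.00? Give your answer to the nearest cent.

1.41

Risk-neutral probability p = (1 + 0.09 − 0.65)/(1.15 − 0.65) = 0.4400/0.5000 = 0.8800
Terminal stock prices: S_uuu = 174.9, S_uud = 98.86, S_udd = 55.88, S_ddd = 31.58
Terminal payoffs (K − S): max(-89.9, 0) = 0, max(-13.86, 0) = 0, max(29.12, 0) = 29.12, max(53.42, 0) = 53.42
Node uu (S = 152.1): continuation = 1/1.09·[0.8800·0.0000 + 0.1200·0.0000] = 0.0000; exercise value = 0.0000 ≤ continuation, so V_uu = 0.0000
Node ud (S = 85.96): continuation = 1/1.09·[0.8800·0.0000 + 0.1200·29.1244] = 3.2064; exercise value = 0.0000 ≤ continuation, so V_ud = 3.2064
Node dd (S = 48.59): continuation = 1/1.09·[0.8800·29.1244 + 0.1200·53.4181] = 29.3942; exercise value = 36.4125 > continuation, so V_dd = 36.4125 (exercise)
Node u (S = 132.2): continuation = 1/1.09·[0.8800·0.0000 + 0.1200·3.2064] = 0.3530; exercise value = 0.0000 ≤ continuation, so V_u = 0.3530
Node d (S = 74.75): continuation = 1/1.09·[0.8800·3.2064 + 0.1200·36.4125] = 6.5973; exercise value = 10.2500 > continuation, so V_d = 10.2500 (exercise)
Node 0 (S = 115): continuation = 1/1.09·[0.8800·0.3530 + 0.1200·10.2500] = 1.4134; exercise value = 0.0000 ≤ continuation, so V_0 = 1.4134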